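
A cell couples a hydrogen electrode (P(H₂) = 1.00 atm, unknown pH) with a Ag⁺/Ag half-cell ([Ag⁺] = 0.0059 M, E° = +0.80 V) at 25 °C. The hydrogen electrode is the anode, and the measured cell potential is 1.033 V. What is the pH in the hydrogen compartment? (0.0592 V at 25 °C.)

E°_cell = 0.80 V and n = 2.
log Q = n(E° − E)/0.0592 = 2×(0.80 − 1.033)/0.0592 = -7.872.
With Q = [H⁺]^2 / ([Ag⁺]^2·P(H₂)), solving for [H⁺] gives log[H⁺] = -6.165, so pH = 6.16.

pH = 6.16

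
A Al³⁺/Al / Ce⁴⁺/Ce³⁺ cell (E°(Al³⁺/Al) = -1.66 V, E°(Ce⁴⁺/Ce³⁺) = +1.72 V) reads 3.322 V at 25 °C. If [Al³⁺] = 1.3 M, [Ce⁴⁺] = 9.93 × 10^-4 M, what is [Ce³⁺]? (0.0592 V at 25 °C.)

0.0087 M

From the Nernst equation, log Q = n(E° − E)/0.0592 = 3(3.38 − 3.322)/0.0592 = 2.939, so Q = 869.
With Q = [Al³⁺]·[Ce³⁺]^3/[Ce⁴⁺]^3 and the known concentrations, [Ce³⁺]^3 in the numerator gives [Ce³⁺] = 0.0087 M.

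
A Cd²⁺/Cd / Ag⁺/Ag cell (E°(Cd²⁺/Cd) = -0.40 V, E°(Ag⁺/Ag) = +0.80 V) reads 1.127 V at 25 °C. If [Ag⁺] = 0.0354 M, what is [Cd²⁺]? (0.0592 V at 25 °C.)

0.37 M

From the Nernst equation, log Q = n(E° − E)/0.0592 = 2(1.20 − 1.127)/0.0592 = 2.466, so Q = 293.
With Q = [Cd²⁺]/[Ag⁺]^2 and the known concentrations, [Cd²⁺] in the numerator gives [Cd²⁺] = 0.37 M.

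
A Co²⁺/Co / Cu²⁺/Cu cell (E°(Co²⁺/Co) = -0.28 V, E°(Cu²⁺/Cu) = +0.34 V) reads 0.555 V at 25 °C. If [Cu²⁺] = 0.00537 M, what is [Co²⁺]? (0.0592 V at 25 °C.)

0.84 M

From the Nernst equation, log Q = n(E° − E)/0.0592 = 2(0.62 − 0.555)/0.0592 = 2.196, so Q = 157.
With Q = [Co²⁺]/[Cu²⁺] and the known concentrations, [Co²⁺] in the numerator gives [Co²⁺] = 0.84 M.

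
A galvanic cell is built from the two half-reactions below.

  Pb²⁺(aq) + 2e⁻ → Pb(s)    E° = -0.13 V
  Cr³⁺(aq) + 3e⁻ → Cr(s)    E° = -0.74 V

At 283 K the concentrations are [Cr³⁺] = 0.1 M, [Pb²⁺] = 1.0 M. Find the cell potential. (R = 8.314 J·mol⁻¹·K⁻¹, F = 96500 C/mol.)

0.629 V

The Pb²⁺/Pb couple has the higher reduction potential and acts as the cathode, so E°_cell = -0.13 − (-0.74) = 0.61 V.
Balancing electrons gives n = 6; the reaction quotient is Q = [Cr³⁺]^2/[Pb²⁺]^3 = 0.0100.
E = E° − (RT/nF) ln Q = 0.61 − (8.314×283)/(6×96500) × (-4.605) = 0.610 + 0.019 = 0.629 V.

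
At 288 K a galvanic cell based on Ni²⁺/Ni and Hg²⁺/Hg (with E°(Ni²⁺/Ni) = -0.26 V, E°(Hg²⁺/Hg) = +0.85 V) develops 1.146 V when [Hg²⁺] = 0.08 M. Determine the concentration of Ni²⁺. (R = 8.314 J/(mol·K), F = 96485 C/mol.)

From the Nernst equation, ln Q = nF(E° − E)/RT = 2×96485×(1.11 − 1.146)/(8.314×288) = -2.901, so Q = 0.0550.
With Q = [Ni²⁺]/[Hg²⁺] and the known concentrations, [Ni²⁺] in the numerator gives [Ni²⁺] = 0.0044 M.

0.0044 M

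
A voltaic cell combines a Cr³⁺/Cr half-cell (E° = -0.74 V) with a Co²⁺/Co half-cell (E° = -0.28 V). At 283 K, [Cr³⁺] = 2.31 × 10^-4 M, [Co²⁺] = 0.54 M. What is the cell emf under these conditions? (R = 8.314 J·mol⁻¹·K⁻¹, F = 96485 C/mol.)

The Co²⁺/Co couple has the higher reduction potential and acts as the cathode, so E°_cell = -0.28 − (-0.74) = 0.46 V.
Balancing electrons gives n = 6; the reaction quotient is Q = [Cr³⁺]^2/[Co²⁺]^3 = 3.39 × 10^-7.
E = E° − (RT/nF) ln Q = 0.46 − (8.314×283)/(6×96485) × (-14.898) = 0.460 + 0.061 = 0.521 V.

0.521 V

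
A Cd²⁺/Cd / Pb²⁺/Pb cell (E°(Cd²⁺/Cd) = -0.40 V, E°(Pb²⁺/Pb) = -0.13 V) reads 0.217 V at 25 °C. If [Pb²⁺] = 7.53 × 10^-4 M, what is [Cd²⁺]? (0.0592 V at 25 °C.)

From the Nernst equation, log Q = n(E° − E)/0.0592 = 2(0.27 − 0.217)/0.0592 = 1.791, so Q = 61.7.
With Q = [Cd²⁺]/[Pb²⁺] and the known concentrations, [Cd²⁺] in the numerator gives [Cd²⁺] = 0.046 M.

0.046 M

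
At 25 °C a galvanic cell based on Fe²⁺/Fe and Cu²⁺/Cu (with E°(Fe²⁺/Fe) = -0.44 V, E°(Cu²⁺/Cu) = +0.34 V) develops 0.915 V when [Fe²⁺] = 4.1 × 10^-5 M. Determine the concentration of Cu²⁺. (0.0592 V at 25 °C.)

From the Nernst equation, log Q = n(E° − E)/0.0592 = 2(0.78 − 0.915)/0.0592 = -4.561, so Q = 2.75 × 10^-5.
With Q = [Fe²⁺]/[Cu²⁺] and the known concentrations, [Cu²⁺] in the denominator gives [Cu²⁺] = 1.5 M.

1.5 M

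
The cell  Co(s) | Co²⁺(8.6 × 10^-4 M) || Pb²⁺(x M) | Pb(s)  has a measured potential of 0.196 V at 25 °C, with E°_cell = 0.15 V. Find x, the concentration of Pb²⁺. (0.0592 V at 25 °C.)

From the Nernst equation, log Q = n(E° − E)/0.0592 = 2(0.15 − 0.196)/0.0592 = -1.554, so Q = 0.0279.
With Q = [Co²⁺]/[Pb²⁺] and the known concentrations, [Pb²⁺] in the denominator gives [Pb²⁺] = 0.031 M.

0.031 M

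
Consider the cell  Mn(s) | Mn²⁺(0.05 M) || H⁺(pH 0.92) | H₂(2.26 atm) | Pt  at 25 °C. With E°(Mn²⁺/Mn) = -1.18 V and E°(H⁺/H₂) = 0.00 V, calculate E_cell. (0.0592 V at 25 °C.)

1.15 V

The hydrogen couple is the cathode, so E°_cell = 1.18 V; n = 2.
[H⁺] = 10^(−0.92) = 0.12 M, and Q = [Mn²⁺]·P(H₂) / [H⁺]^2 = 7.82.
E = E° − (0.0592/2) log Q = 1.18 − (0.0592/2)(0.893) = 1.154 V.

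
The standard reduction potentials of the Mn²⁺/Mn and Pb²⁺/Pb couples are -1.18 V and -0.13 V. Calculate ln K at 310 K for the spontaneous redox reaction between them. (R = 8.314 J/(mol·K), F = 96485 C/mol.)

E°_cell = -0.13 − (-1.18) = 1.05 V, with n = 2 electrons transferred.
At equilibrium E = 0, so the Nernst equation gives ln K = nFE°/RT = (2)(96485)(1.05)/((8.314)(310)) = 78.62.

ln K = 78.6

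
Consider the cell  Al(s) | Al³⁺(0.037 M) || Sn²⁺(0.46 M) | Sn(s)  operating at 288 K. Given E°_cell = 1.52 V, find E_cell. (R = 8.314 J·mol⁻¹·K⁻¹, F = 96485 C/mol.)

1.54 V

Balancing electrons gives n = 6; the reaction quotient is Q = [Al³⁺]^2/[Sn²⁺]^3 = 0.0141.
E = E° − (RT/nF) ln Q = 1.52 − (8.314×288)/(6×96485) × (-4.264) = 1.520 + 0.018 = 1.538 V.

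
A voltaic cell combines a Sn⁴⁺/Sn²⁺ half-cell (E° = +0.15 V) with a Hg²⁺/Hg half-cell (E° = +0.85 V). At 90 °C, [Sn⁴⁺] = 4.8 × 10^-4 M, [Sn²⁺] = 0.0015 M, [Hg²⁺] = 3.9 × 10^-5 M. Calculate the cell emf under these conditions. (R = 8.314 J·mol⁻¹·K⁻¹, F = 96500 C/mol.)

0.559 V

The Hg²⁺/Hg couple has the higher reduction potential and acts as the cathode, so E°_cell = +0.85 − (+0.15) = 0.70 V.
Balancing electrons gives n = 2; the reaction quotient is Q = [Sn⁴⁺]/([Sn²⁺]·[Hg²⁺]) = 8210.
E = E° − (RT/nF) ln Q = 0.70 − (8.314×363)/(2×96500) × (9.013) = 0.700 − 0.141 = 0.559 V.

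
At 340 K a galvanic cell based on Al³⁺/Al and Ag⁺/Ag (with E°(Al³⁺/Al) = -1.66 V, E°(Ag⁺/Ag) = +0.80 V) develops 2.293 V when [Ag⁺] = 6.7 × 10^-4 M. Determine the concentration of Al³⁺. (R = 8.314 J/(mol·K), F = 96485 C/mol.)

0.008 M

From the Nernst equation, ln Q = nF(E° − E)/RT = 3×96485×(2.46 − 2.293)/(8.314×340) = 17.100, so Q = 2.67 × 10^7.
With Q = [Al³⁺]/[Ag⁺]^3 and the known concentrations, [Al³⁺] in the numerator gives [Al³⁺] = 0.008 M.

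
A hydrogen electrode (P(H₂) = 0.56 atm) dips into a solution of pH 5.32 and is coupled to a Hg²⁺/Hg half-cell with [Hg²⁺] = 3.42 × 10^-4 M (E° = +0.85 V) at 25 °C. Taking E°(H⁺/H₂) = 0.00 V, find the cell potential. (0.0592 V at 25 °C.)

1.05 V

The Hg²⁺/Hg couple is the cathode, so E°_cell = 0.85 V; n = 2.
[H⁺] = 10^(−5.32) = 4.8 × 10^-6 M, and Q = [H⁺]^2 / ([Hg²⁺]·P(H₂)) = 1.2 × 10^-7.
E = E° − (0.0592/2) log Q = 0.85 − (0.0592/2)(-6.922) = 1.055 V.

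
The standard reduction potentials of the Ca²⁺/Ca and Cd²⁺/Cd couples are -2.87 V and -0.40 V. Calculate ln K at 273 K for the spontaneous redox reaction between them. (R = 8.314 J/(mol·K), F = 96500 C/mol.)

E°_cell = -0.40 − (-2.87) = 2.47 V, with n = 2 electrons transferred.
At equilibrium E = 0, so the Nernst equation gives ln K = nFE°/RT = (2)(96500)(2.47)/((8.314)(273)) = 210.03.

ln K = 210.0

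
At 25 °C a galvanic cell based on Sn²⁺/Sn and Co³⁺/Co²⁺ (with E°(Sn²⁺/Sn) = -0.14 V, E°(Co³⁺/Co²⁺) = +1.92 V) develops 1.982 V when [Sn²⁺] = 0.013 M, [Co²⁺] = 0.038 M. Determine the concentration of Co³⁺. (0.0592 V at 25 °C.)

From the Nernst equation, log Q = n(E° − E)/0.0592 = 2(2.06 − 1.982)/0.0592 = 2.635, so Q = 432.
With Q = [Sn²⁺]·[Co²⁺]^2/[Co³⁺]^2 and the known concentrations, [Co³⁺]^2 in the denominator gives [Co³⁺] = 2.1 × 10^-4 M.

2.1 × 10^-4 M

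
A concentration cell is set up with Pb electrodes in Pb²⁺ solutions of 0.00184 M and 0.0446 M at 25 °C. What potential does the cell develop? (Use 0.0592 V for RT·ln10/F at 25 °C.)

Both half-cells are Pb²⁺/Pb, so E°_cell = 0. The concentrated side is the cathode; the cell reaction moves Pb²⁺ from high to low concentration with n = 2.
Q = [Pb²⁺]_dilute/[Pb²⁺]_conc = 0.00184/0.0446 = 0.0413.
E = 0 − (0.0592/2) log Q = −(0.0592/2)(-1.385) = 0.0410 V.

0.041 V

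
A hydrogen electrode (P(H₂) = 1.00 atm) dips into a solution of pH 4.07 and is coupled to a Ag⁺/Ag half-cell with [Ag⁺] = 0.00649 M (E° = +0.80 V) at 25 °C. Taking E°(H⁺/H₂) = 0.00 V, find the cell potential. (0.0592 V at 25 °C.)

The Ag⁺/Ag couple is the cathode, so E°_cell = 0.80 V; n = 2.
[H⁺] = 10^(−4.07) = 8.5 × 10^-5 M, and Q = [H⁺]^2 / ([Ag⁺]^2·P(H₂)) = 1.72 × 10^-4.
E = E° − (0.0592/2) log Q = 0.80 − (0.0592/2)(-3.764) = 0.911 V.

0.91 V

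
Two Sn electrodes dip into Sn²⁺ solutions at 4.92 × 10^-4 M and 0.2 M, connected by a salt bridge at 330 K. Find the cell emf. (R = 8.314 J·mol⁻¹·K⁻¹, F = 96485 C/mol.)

Both half-cells are Sn²⁺/Sn, so E°_cell = 0. The concentrated side is the cathode; the cell reaction moves Sn²⁺ from high to low concentration with n = 2.
Q = [Sn²⁺]_dilute/[Sn²⁺]_conc = 4.92 × 10^-4/0.2 = 0.00246.
E = 0 − (RT/nF) ln Q = −((8.314×330)/(2×96485))(-6.008) = 0.0854 V.

0.085 V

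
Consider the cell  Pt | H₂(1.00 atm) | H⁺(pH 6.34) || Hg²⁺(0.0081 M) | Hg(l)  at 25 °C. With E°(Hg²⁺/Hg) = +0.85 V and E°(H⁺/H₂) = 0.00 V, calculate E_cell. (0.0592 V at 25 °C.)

The Hg²⁺/Hg couple is the cathode, so E°_cell = 0.85 V; n = 2.
[H⁺] = 10^(−6.34) = 4.6 × 10^-7 M, and Q = [H⁺]^2 / ([Hg²⁺]·P(H₂)) = 2.58 × 10^-11.
E = E° − (0.0592/2) log Q = 0.85 − (0.0592/2)(-10.588) = 1.163 V.

1.16 V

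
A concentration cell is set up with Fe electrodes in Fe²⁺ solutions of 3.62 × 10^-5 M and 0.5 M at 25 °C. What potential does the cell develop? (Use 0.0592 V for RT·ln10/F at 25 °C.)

Both half-cells are Fe²⁺/Fe, so E°_cell = 0. The concentrated side is the cathode; the cell reaction moves Fe²⁺ from high to low concentration with n = 2.
Q = [Fe²⁺]_dilute/[Fe²⁺]_conc = 3.62 × 10^-5/0.5 = 7.24 × 10^-5.
E = 0 − (0.0592/2) log Q = −(0.0592/2)(-4.140) = 0.1225 V.

0.12 V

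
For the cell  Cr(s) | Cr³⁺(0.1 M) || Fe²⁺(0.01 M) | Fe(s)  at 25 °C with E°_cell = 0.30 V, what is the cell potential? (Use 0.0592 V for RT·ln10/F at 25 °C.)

0.261 V

Balancing electrons gives n = 6; the reaction quotient is Q = [Cr³⁺]^2/[Fe²⁺]^3 = 1 × 10^4.
At 25 °C, E = E° − (0.0592/n) log Q = 0.30 − (0.0592/6)(4.000) = 0.300 − 0.039 = 0.261 V.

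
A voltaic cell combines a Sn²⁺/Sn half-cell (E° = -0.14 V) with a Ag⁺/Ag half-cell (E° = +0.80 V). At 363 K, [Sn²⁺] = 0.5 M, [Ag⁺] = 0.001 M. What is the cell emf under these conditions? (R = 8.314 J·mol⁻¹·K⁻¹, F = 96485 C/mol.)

0.735 V

The Ag⁺/Ag couple has the higher reduction potential and acts as the cathode, so E°_cell = +0.80 − (-0.14) = 0.94 V.
Balancing electrons gives n = 2; the reaction quotient is Q = [Sn²⁺]/[Ag⁺]^2 = 5 × 10^5.
E = E° − (RT/nF) ln Q = 0.94 − (8.314×363)/(2×96485) × (13.122) = 0.940 − 0.205 = 0.735 V.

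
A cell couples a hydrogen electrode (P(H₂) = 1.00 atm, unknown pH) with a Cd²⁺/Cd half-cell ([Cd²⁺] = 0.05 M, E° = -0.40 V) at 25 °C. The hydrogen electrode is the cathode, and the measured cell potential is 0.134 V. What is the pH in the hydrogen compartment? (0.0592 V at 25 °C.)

pH = 5.14

E°_cell = 0.40 V and n = 2.
log Q = n(E° − E)/0.0592 = 2×(0.40 − 0.134)/0.0592 = 8.986.
With Q = [Cd²⁺]·P(H₂) / [H⁺]^2, solving for [H⁺] gives log[H⁺] = -5.144, so pH = 5.14.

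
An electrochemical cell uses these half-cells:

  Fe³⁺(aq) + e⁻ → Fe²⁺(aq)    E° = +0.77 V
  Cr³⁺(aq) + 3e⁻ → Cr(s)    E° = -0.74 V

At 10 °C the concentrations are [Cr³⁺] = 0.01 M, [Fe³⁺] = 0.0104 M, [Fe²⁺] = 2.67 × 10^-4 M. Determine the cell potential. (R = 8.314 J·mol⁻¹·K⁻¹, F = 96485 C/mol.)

1.64 V

The Fe³⁺/Fe²⁺ couple has the higher reduction potential and acts as the cathode, so E°_cell = +0.77 − (-0.74) = 1.51 V.
Balancing electrons gives n = 3; the reaction quotient is Q = [Cr³⁺]·[Fe²⁺]^3/[Fe³⁺]^3 = 1.69 × 10^-7.
E = E° − (RT/nF) ln Q = 1.51 − (8.314×283)/(3×96485) × (-15.592) = 1.510 + 0.127 = 1.637 V.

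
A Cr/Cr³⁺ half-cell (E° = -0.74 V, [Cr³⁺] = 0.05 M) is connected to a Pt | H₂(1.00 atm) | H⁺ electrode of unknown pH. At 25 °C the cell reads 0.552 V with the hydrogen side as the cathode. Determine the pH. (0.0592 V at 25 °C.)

pH = 3.61

E°_cell = 0.74 V and n = 6.
log Q = n(E° − E)/0.0592 = 6×(0.74 − 0.552)/0.0592 = 19.054.
With Q = [Cr³⁺]^2·P(H₂)^3 / [H⁺]^6, solving for [H⁺] gives log[H⁺] = -3.609, so pH = 3.61.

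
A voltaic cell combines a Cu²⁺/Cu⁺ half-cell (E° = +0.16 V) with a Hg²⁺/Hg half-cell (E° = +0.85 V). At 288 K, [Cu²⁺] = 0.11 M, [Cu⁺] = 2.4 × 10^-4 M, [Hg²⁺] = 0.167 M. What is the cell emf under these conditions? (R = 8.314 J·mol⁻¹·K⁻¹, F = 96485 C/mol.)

0.516 V

The Hg²⁺/Hg couple has the higher reduction potential and acts as the cathode, so E°_cell = +0.85 − (+0.16) = 0.69 V.
Balancing electrons gives n = 2; the reaction quotient is Q = [Cu²⁺]^2/([Cu⁺]^2·[Hg²⁺]) = 1.26 × 10^6.
E = E° − (RT/nF) ln Q = 0.69 − (8.314×288)/(2×96485) × (14.045) = 0.690 − 0.174 = 0.516 V.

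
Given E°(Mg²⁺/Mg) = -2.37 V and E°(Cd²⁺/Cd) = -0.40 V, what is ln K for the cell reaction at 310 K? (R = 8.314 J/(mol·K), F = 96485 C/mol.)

ln K = 147.5

E°_cell = -0.40 − (-2.37) = 1.97 V, with n = 2 electrons transferred.
At equilibrium E = 0, so the Nernst equation gives ln K = nFE°/RT = (2)(96485)(1.97)/((8.314)(310)) = 147.50.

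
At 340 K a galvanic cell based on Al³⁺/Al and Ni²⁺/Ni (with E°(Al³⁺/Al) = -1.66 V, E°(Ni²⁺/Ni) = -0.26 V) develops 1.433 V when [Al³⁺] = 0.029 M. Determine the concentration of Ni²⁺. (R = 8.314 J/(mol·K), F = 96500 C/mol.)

From the Nernst equation, ln Q = nF(E° − E)/RT = 6×96500×(1.40 − 1.433)/(8.314×340) = -6.759, so Q = 0.00116.
With Q = [Al³⁺]^2/[Ni²⁺]^3 and the known concentrations, [Ni²⁺]^3 in the denominator gives [Ni²⁺] = 0.9 M.

0.9 M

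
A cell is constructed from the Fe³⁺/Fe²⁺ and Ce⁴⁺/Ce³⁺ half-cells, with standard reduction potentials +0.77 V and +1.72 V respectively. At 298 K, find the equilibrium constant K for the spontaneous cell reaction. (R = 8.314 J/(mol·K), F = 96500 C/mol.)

E°_cell = +1.72 − (+0.77) = 0.95 V, with n = 1 electron transferred.
At equilibrium E = 0, so the Nernst equation gives ln K = nFE°/RT = (1)(96500)(0.95)/((8.314)(298)) = 37.00.
K = e^37.00 = 1.2 × 10^16.

1.2 × 10^16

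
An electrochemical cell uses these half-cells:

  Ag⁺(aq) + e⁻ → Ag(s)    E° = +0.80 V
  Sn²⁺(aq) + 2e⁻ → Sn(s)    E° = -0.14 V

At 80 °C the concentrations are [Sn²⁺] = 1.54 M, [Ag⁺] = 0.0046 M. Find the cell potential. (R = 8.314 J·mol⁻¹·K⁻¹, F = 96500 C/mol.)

0.770 V

The Ag⁺/Ag couple has the higher reduction potential and acts as the cathode, so E°_cell = +0.80 − (-0.14) = 0.94 V.
Balancing electrons gives n = 2; the reaction quotient is Q = [Sn²⁺]/[Ag⁺]^2 = 7.28 × 10^4.
E = E° − (RT/nF) ln Q = 0.94 − (8.314×353)/(2×96500) × (11.195) = 0.940 − 0.170 = 0.770 V.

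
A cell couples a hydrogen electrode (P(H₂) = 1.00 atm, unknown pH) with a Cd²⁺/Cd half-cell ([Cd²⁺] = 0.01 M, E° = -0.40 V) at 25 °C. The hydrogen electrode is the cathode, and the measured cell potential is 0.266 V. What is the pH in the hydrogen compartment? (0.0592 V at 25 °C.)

pH = 3.26

E°_cell = 0.40 V and n = 2.
log Q = n(E° − E)/0.0592 = 2×(0.40 − 0.266)/0.0592 = 4.527.
With Q = [Cd²⁺]·P(H₂) / [H⁺]^2, solving for [H⁺] gives log[H⁺] = -3.264, so pH = 3.26.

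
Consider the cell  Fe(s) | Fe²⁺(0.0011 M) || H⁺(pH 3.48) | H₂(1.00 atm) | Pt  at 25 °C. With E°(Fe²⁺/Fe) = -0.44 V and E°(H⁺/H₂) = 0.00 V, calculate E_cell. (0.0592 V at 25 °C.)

0.32 V

The hydrogen couple is the cathode, so E°_cell = 0.44 V; n = 2.
[H⁺] = 10^(−3.48) = 3.3 × 10^-4 M, and Q = [Fe²⁺]·P(H₂) / [H⁺]^2 = 1 × 10^4.
E = E° − (0.0592/2) log Q = 0.44 − (0.0592/2)(4.001) = 0.322 V.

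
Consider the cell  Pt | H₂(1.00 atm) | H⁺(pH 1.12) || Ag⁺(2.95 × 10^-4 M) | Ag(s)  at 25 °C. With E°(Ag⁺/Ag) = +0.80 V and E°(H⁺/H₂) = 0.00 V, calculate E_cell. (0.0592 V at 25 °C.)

The Ag⁺/Ag couple is the cathode, so E°_cell = 0.80 V; n = 2.
[H⁺] = 10^(−1.12) = 0.076 M, and Q = [H⁺]^2 / ([Ag⁺]^2·P(H₂)) = 6.61 × 10^4.
E = E° − (0.0592/2) log Q = 0.80 − (0.0592/2)(4.820) = 0.657 V.

0.66 V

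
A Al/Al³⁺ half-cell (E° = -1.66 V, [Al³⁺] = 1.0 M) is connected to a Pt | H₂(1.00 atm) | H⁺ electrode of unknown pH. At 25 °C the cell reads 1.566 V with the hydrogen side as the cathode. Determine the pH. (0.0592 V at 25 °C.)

pH = 1.59

E°_cell = 1.66 V and n = 6.
log Q = n(E° − E)/0.0592 = 6×(1.66 − 1.566)/0.0592 = 9.527.
With Q = [Al³⁺]^2·P(H₂)^3 / [H⁺]^6, solving for [H⁺] gives log[H⁺] = -1.588, so pH = 1.59.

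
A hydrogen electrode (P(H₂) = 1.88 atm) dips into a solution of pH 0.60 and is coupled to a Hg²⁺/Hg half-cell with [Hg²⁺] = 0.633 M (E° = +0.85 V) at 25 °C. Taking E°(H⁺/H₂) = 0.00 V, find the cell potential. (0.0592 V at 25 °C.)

The Hg²⁺/Hg couple is the cathode, so E°_cell = 0.85 V; n = 2.
[H⁺] = 10^(−0.60) = 0.25 M, and Q = [H⁺]^2 / ([Hg²⁺]·P(H₂)) = 0.0530.
E = E° − (0.0592/2) log Q = 0.85 − (0.0592/2)(-1.276) = 0.888 V.

0.89 V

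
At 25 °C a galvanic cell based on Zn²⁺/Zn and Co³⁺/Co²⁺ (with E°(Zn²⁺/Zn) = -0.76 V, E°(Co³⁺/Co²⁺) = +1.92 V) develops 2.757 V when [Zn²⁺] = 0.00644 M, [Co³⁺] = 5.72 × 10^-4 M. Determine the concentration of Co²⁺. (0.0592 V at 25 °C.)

From the Nernst equation, log Q = n(E° − E)/0.0592 = 2(2.68 − 2.757)/0.0592 = -2.601, so Q = 0.00250.
With Q = [Zn²⁺]·[Co²⁺]^2/[Co³⁺]^2 and the known concentrations, [Co²⁺]^2 in the numerator gives [Co²⁺] = 3.6 × 10^-4 M.

3.6 × 10^-4 M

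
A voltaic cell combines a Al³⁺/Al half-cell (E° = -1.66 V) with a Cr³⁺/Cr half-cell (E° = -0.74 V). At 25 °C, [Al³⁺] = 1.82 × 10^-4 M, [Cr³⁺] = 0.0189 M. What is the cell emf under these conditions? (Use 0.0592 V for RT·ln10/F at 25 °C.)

0.960 V

The Cr³⁺/Cr couple has the higher reduction potential and acts as the cathode, so E°_cell = -0.74 − (-1.66) = 0.92 V.
Balancing electrons gives n = 3; the reaction quotient is Q = [Al³⁺]/[Cr³⁺] = 0.00963.
At 25 °C, E = E° − (0.0592/n) log Q = 0.92 − (0.0592/3)(-2.016) = 0.920 + 0.040 = 0.960 V.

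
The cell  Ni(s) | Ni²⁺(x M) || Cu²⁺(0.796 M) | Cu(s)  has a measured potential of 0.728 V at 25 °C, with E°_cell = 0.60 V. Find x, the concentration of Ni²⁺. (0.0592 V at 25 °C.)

From the Nernst equation, log Q = n(E° − E)/0.0592 = 2(0.60 − 0.728)/0.0592 = -4.324, so Q = 4.74 × 10^-5.
With Q = [Ni²⁺]/[Cu²⁺] and the known concentrations, [Ni²⁺] in the numerator gives [Ni²⁺] = 3.8 × 10^-5 M.

3.8 × 10^-5 M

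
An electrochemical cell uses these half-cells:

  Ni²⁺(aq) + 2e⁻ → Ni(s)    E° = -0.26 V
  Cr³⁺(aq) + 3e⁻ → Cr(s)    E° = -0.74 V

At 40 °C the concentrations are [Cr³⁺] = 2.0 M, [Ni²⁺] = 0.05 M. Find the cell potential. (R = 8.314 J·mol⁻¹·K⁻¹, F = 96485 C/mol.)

The Ni²⁺/Ni couple has the higher reduction potential and acts as the cathode, so E°_cell = -0.26 − (-0.74) = 0.48 V.
Balancing electrons gives n = 6; the reaction quotient is Q = [Cr³⁺]^2/[Ni²⁺]^3 = 3.2 × 10^4.
E = E° − (RT/nF) ln Q = 0.48 − (8.314×313)/(6×96485) × (10.373) = 0.480 − 0.047 = 0.433 V.

0.433 V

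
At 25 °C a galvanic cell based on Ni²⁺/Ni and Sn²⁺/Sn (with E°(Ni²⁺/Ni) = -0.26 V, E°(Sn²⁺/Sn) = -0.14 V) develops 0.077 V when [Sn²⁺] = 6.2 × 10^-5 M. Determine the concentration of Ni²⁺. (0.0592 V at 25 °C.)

0.0018 M

From the Nernst equation, log Q = n(E° − E)/0.0592 = 2(0.12 − 0.077)/0.0592 = 1.453, so Q = 28.4.
With Q = [Ni²⁺]/[Sn²⁺] and the known concentrations, [Ni²⁺] in the numerator gives [Ni²⁺] = 0.0018 M.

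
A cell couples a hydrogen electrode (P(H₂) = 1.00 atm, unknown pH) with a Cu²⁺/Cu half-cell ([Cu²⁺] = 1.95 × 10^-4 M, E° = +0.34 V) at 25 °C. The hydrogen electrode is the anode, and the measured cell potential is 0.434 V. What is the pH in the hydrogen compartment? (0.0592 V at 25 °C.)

pH = 3.44

E°_cell = 0.34 V and n = 2.
log Q = n(E° − E)/0.0592 = 2×(0.34 − 0.434)/0.0592 = -3.176.
With Q = [H⁺]^2 / ([Cu²⁺]·P(H₂)), solving for [H⁺] gives log[H⁺] = -3.443, so pH = 3.44.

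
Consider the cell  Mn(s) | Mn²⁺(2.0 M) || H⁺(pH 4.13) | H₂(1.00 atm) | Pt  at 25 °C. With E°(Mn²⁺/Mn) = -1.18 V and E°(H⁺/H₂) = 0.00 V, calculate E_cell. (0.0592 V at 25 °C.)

0.93 V

The hydrogen couple is the cathode, so E°_cell = 1.18 V; n = 2.
[H⁺] = 10^(−4.13) = 7.4 × 10^-5 M, and Q = [Mn²⁺]·P(H₂) / [H⁺]^2 = 3.64 × 10^8.
E = E° − (0.0592/2) log Q = 1.18 − (0.0592/2)(8.561) = 0.927 V.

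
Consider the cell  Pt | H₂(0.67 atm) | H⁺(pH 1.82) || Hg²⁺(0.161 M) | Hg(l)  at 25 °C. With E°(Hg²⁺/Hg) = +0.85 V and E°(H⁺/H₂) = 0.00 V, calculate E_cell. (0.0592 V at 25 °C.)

The Hg²⁺/Hg couple is the cathode, so E°_cell = 0.85 V; n = 2.
[H⁺] = 10^(−1.82) = 0.015 M, and Q = [H⁺]^2 / ([Hg²⁺]·P(H₂)) = 0.00212.
E = E° − (0.0592/2) log Q = 0.85 − (0.0592/2)(-2.673) = 0.929 V.

0.93 V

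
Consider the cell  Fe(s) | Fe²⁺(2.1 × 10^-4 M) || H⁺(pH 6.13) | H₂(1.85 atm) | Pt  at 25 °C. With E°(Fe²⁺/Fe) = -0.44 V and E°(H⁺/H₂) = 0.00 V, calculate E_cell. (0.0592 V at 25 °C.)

The hydrogen couple is the cathode, so E°_cell = 0.44 V; n = 2.
[H⁺] = 10^(−6.13) = 7.4 × 10^-7 M, and Q = [Fe²⁺]·P(H₂) / [H⁺]^2 = 7.07 × 10^8.
E = E° − (0.0592/2) log Q = 0.44 − (0.0592/2)(8.849) = 0.178 V.

0.18 V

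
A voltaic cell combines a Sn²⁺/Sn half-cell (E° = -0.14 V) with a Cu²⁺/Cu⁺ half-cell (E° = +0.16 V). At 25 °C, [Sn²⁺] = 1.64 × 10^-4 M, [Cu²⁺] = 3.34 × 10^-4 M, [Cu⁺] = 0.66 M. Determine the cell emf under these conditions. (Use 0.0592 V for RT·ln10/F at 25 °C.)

0.217 V

The Cu²⁺/Cu⁺ couple has the higher reduction potential and acts as the cathode, so E°_cell = +0.16 − (-0.14) = 0.30 V.
Balancing electrons gives n = 2; the reaction quotient is Q = [Sn²⁺]·[Cu⁺]^2/[Cu²⁺]^2 = 640.
At 25 °C, E = E° − (0.0592/n) log Q = 0.30 − (0.0592/2)(2.806) = 0.300 − 0.083 = 0.217 V.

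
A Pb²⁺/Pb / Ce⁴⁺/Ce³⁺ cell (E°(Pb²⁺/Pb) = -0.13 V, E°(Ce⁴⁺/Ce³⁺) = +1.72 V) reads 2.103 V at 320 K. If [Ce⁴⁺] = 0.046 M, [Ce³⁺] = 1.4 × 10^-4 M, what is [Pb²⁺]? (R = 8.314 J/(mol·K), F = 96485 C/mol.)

From the Nernst equation, ln Q = nF(E° − E)/RT = 2×96485×(1.85 − 2.103)/(8.314×320) = -18.351, so Q = 1.07 × 10^-8.
With Q = [Pb²⁺]·[Ce³⁺]^2/[Ce⁴⁺]^2 and the known concentrations, [Pb²⁺] in the numerator gives [Pb²⁺] = 0.0012 M.

0.0012 M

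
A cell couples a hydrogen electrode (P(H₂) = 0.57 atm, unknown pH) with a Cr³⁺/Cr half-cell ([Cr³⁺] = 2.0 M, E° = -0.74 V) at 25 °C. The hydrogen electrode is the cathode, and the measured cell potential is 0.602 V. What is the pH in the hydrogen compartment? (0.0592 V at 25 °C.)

E°_cell = 0.74 V and n = 6.
log Q = n(E° − E)/0.0592 = 6×(0.74 − 0.602)/0.0592 = 13.986.
With Q = [Cr³⁺]^2·P(H₂)^3 / [H⁺]^6, solving for [H⁺] gives log[H⁺] = -2.353, so pH = 2.35.

pH = 2.35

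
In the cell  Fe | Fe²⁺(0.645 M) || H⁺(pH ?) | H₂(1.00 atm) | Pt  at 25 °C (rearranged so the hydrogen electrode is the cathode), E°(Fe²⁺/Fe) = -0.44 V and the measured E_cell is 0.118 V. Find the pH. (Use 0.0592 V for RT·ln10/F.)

pH = 5.53

E°_cell = 0.44 V and n = 2.
log Q = n(E° − E)/0.0592 = 2×(0.44 − 0.118)/0.0592 = 10.878.
With Q = [Fe²⁺]·P(H₂) / [H⁺]^2, solving for [H⁺] gives log[H⁺] = -5.534, so pH = 5.53.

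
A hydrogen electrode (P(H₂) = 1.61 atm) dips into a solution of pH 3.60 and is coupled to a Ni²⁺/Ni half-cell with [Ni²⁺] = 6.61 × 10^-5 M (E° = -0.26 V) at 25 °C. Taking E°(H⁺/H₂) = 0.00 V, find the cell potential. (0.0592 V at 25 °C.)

0.16 V

The hydrogen couple is the cathode, so E°_cell = 0.26 V; n = 2.
[H⁺] = 10^(−3.60) = 2.5 × 10^-4 M, and Q = [Ni²⁺]·P(H₂) / [H⁺]^2 = 1690.
E = E° − (0.0592/2) log Q = 0.26 − (0.0592/2)(3.227) = 0.164 V.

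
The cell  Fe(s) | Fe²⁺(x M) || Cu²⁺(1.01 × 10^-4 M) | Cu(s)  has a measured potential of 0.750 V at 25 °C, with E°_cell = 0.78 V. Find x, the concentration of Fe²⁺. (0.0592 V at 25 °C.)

From the Nernst equation, log Q = n(E° − E)/0.0592 = 2(0.78 − 0.750)/0.0592 = 1.014, so Q = 10.3.
With Q = [Fe²⁺]/[Cu²⁺] and the known concentrations, [Fe²⁺] in the numerator gives [Fe²⁺] = 0.001 M.

0.001 M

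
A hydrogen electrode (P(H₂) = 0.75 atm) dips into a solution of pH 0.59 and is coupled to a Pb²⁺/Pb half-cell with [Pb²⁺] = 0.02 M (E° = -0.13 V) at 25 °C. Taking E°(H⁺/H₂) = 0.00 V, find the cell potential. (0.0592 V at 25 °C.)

0.15 V

The hydrogen couple is the cathode, so E°_cell = 0.13 V; n = 2.
[H⁺] = 10^(−0.59) = 0.26 M, and Q = [Pb²⁺]·P(H₂) / [H⁺]^2 = 0.227.
E = E° − (0.0592/2) log Q = 0.13 − (0.0592/2)(-0.644) = 0.149 V.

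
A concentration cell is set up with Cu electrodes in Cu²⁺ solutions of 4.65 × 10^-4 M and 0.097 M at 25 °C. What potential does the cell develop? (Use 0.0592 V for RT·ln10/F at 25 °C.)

Both half-cells are Cu²⁺/Cu, so E°_cell = 0. The concentrated side is the cathode; the cell reaction moves Cu²⁺ from high to low concentration with n = 2.
Q = [Cu²⁺]_dilute/[Cu²⁺]_conc = 4.65 × 10^-4/0.097 = 0.00479.
E = 0 − (0.0592/2) log Q = −(0.0592/2)(-2.319) = 0.0686 V.

0.069 V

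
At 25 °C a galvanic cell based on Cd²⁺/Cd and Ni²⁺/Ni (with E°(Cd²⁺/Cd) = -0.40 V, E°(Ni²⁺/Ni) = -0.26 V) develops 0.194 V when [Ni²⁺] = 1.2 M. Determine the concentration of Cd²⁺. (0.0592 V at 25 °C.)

From the Nernst equation, log Q = n(E° − E)/0.0592 = 2(0.14 − 0.194)/0.0592 = -1.824, so Q = 0.0150.
With Q = [Cd²⁺]/[Ni²⁺] and the known concentrations, [Cd²⁺] in the numerator gives [Cd²⁺] = 0.018 M.

0.018 M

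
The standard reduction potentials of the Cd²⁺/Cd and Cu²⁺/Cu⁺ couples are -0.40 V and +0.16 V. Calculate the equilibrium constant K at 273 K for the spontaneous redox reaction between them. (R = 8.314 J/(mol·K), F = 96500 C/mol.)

4.8 × 10^20

E°_cell = +0.16 − (-0.40) = 0.56 V, with n = 2 electrons transferred.
At equilibrium E = 0, so the Nernst equation gives ln K = nFE°/RT = (2)(96500)(0.56)/((8.314)(273)) = 47.62.
K = e^47.62 = 4.8 × 10^20.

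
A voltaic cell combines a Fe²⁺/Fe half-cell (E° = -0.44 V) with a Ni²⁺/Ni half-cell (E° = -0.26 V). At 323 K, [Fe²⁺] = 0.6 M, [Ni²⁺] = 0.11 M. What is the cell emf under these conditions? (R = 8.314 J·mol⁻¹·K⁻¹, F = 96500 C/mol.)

0.156 V

The Ni²⁺/Ni couple has the higher reduction potential and acts as the cathode, so E°_cell = -0.26 − (-0.44) = 0.18 V.
Balancing electrons gives n = 2; the reaction quotient is Q = [Fe²⁺]/[Ni²⁺] = 5.45.
E = E° − (RT/nF) ln Q = 0.18 − (8.314×323)/(2×96500) × (1.696) = 0.180 − 0.024 = 0.156 V.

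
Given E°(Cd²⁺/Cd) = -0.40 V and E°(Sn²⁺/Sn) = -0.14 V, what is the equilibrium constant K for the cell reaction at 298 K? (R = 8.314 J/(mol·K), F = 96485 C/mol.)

6.2 × 10^8

E°_cell = -0.14 − (-0.40) = 0.26 V, with n = 2 electrons transferred.
At equilibrium E = 0, so the Nernst equation gives ln K = nFE°/RT = (2)(96485)(0.26)/((8.314)(298)) = 20.25.
K = e^20.25 = 6.2 × 10^8.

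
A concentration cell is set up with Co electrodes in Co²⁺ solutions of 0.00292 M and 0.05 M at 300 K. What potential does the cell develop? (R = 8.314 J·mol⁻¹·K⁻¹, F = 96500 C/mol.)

0.037 V

Both half-cells are Co²⁺/Co, so E°_cell = 0. The concentrated side is the cathode; the cell reaction moves Co²⁺ from high to low concentration with n = 2.
Q = [Co²⁺]_dilute/[Co²⁺]_conc = 0.00292/0.05 = 0.0584.
E = 0 − (RT/nF) ln Q = −((8.314×300)/(2×96500))(-2.840) = 0.0367 V.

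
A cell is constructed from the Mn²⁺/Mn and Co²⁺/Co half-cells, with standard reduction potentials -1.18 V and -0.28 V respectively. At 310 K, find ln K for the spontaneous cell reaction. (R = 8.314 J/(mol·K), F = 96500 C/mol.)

ln K = 67.4

E°_cell = -0.28 − (-1.18) = 0.90 V, with n = 2 electrons transferred.
At equilibrium E = 0, so the Nernst equation gives ln K = nFE°/RT = (2)(96500)(0.90)/((8.314)(310)) = 67.40.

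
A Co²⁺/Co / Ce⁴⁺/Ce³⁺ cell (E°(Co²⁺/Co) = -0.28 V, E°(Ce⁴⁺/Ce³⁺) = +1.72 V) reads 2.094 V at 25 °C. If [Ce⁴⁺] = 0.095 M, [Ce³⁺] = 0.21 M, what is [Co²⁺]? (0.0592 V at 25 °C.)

From the Nernst equation, log Q = n(E° − E)/0.0592 = 2(2.00 − 2.094)/0.0592 = -3.176, so Q = 6.67 × 10^-4.
With Q = [Co²⁺]·[Ce³⁺]^2/[Ce⁴⁺]^2 and the known concentrations, [Co²⁺] in the numerator gives [Co²⁺] = 1.4 × 10^-4 M.

1.4 × 10^-4 M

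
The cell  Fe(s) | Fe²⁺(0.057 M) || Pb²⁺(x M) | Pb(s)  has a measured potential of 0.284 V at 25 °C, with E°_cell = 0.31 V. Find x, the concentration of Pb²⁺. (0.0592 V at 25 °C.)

0.0075 M

From the Nernst equation, log Q = n(E° − E)/0.0592 = 2(0.31 − 0.284)/0.0592 = 0.878, so Q = 7.56.
With Q = [Fe²⁺]/[Pb²⁺] and the known concentrations, [Pb²⁺] in the denominator gives [Pb²⁺] = 0.0075 M.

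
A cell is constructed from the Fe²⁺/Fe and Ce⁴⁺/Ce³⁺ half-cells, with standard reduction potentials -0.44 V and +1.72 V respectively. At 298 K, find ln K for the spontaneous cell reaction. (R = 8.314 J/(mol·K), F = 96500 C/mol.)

E°_cell = +1.72 − (-0.44) = 2.16 V, with n = 2 electrons transferred.
At equilibrium E = 0, so the Nernst equation gives ln K = nFE°/RT = (2)(96500)(2.16)/((8.314)(298)) = 168.26.

ln K = 168.3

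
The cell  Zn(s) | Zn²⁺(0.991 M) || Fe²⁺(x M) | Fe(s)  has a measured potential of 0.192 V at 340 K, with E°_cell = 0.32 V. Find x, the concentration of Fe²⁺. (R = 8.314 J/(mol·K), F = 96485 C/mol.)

From the Nernst equation, ln Q = nF(E° − E)/RT = 2×96485×(0.32 − 0.192)/(8.314×340) = 8.738, so Q = 6240.
With Q = [Zn²⁺]/[Fe²⁺] and the known concentrations, [Fe²⁺] in the denominator gives [Fe²⁺] = 1.6 × 10^-4 M.

1.6 × 10^-4 M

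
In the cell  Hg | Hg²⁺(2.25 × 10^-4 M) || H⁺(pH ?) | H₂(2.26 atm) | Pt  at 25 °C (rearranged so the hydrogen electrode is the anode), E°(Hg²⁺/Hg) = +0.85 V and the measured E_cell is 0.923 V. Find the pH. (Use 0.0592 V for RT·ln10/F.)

E°_cell = 0.85 V and n = 2.
log Q = n(E° − E)/0.0592 = 2×(0.85 − 0.923)/0.0592 = -2.466.
With Q = [H⁺]^2 / ([Hg²⁺]·P(H₂)), solving for [H⁺] gives log[H⁺] = -2.880, so pH = 2.88.

pH = 2.88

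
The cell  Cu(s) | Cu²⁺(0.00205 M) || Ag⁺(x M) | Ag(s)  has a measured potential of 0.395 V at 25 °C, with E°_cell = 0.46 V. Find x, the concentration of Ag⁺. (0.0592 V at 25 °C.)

From the Nernst equation, log Q = n(E° − E)/0.0592 = 2(0.46 − 0.395)/0.0592 = 2.196, so Q = 157.
With Q = [Cu²⁺]/[Ag⁺]^2 and the known concentrations, [Ag⁺]^2 in the denominator gives [Ag⁺] = 0.0036 M.

0.0036 M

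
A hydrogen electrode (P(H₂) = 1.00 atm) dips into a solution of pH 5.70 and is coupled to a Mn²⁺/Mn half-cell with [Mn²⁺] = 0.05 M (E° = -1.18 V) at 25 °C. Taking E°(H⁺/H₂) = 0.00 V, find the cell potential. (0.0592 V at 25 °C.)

0.88 V

The hydrogen couple is the cathode, so E°_cell = 1.18 V; n = 2.
[H⁺] = 10^(−5.70) = 2 × 10^-6 M, and Q = [Mn²⁺]·P(H₂) / [H⁺]^2 = 1.26 × 10^10.
E = E° − (0.0592/2) log Q = 1.18 − (0.0592/2)(10.099) = 0.881 V.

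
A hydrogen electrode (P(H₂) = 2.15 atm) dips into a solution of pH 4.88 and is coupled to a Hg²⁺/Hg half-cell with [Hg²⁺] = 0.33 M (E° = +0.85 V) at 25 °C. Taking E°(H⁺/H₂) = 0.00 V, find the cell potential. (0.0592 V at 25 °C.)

The Hg²⁺/Hg couple is the cathode, so E°_cell = 0.85 V; n = 2.
[H⁺] = 10^(−4.88) = 1.3 × 10^-5 M, and Q = [H⁺]^2 / ([Hg²⁺]·P(H₂)) = 2.45 × 10^-10.
E = E° − (0.0592/2) log Q = 0.85 − (0.0592/2)(-9.611) = 1.134 V.

1.13 V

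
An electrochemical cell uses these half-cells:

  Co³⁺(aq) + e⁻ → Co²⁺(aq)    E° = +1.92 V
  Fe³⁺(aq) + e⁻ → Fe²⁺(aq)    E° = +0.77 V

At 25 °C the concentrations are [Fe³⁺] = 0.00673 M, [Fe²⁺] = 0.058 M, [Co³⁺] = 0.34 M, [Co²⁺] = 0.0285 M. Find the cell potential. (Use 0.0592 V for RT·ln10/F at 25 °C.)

The Co³⁺/Co²⁺ couple has the higher reduction potential and acts as the cathode, so E°_cell = +1.92 − (+0.77) = 1.15 V.
Balancing electrons gives n = 1; the reaction quotient is Q = [Fe³⁺]·[Co²⁺]/([Fe²⁺]·[Co³⁺]) = 0.00973.
At 25 °C, E = E° − (0.0592/n) log Q = 1.15 − (0.0592/1)(-2.012) = 1.150 + 0.119 = 1.269 V.

1.27 V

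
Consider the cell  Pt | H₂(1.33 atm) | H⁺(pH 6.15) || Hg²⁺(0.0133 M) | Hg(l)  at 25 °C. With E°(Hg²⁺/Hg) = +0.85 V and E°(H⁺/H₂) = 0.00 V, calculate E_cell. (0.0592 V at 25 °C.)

1.16 V

The Hg²⁺/Hg couple is the cathode, so E°_cell = 0.85 V; n = 2.
[H⁺] = 10^(−6.15) = 7.1 × 10^-7 M, and Q = [H⁺]^2 / ([Hg²⁺]·P(H₂)) = 2.83 × 10^-11.
E = E° − (0.0592/2) log Q = 0.85 − (0.0592/2)(-10.548) = 1.162 V.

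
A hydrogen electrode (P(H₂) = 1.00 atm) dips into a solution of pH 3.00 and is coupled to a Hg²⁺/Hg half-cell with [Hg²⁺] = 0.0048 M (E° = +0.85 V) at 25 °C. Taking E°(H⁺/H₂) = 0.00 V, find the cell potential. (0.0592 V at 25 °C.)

The Hg²⁺/Hg couple is the cathode, so E°_cell = 0.85 V; n = 2.
[H⁺] = 10^(−3.00) = 0.0010 M, and Q = [H⁺]^2 / ([Hg²⁺]·P(H₂)) = 2.08 × 10^-4.
E = E° − (0.0592/2) log Q = 0.85 − (0.0592/2)(-3.681) = 0.959 V.

0.96 V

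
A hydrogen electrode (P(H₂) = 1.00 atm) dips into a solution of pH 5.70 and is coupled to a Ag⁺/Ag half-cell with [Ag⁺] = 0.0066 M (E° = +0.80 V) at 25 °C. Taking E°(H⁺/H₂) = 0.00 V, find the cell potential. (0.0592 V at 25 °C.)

1.01 V

The Ag⁺/Ag couple is the cathode, so E°_cell = 0.80 V; n = 2.
[H⁺] = 10^(−5.70) = 2 × 10^-6 M, and Q = [H⁺]^2 / ([Ag⁺]^2·P(H₂)) = 9.14 × 10^-8.
E = E° − (0.0592/2) log Q = 0.80 − (0.0592/2)(-7.039) = 1.008 V.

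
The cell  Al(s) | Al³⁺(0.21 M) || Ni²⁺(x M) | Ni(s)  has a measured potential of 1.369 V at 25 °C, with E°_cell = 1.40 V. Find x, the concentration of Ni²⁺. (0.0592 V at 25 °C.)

0.032 M

From the Nernst equation, log Q = n(E° − E)/0.0592 = 6(1.40 − 1.369)/0.0592 = 3.142, so Q = 1390.
With Q = [Al³⁺]^2/[Ni²⁺]^3 and the known concentrations, [Ni²⁺]^3 in the denominator gives [Ni²⁺] = 0.032 M.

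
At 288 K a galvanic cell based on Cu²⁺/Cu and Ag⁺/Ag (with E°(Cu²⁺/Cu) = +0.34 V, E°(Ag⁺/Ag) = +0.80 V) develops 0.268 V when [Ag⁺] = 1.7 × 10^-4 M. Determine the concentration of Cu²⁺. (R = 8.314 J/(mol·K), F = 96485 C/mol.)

From the Nernst equation, ln Q = nF(E° − E)/RT = 2×96485×(0.46 − 0.268)/(8.314×288) = 15.473, so Q = 5.25 × 10^6.
With Q = [Cu²⁺]/[Ag⁺]^2 and the known concentrations, [Cu²⁺] in the numerator gives [Cu²⁺] = 0.15 M.

0.15 M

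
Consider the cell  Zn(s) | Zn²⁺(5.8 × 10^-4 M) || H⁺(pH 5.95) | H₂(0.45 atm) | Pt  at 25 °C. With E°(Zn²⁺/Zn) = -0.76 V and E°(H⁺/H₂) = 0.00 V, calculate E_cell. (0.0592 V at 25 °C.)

0.51 V

The hydrogen couple is the cathode, so E°_cell = 0.76 V; n = 2.
[H⁺] = 10^(−5.95) = 1.1 × 10^-6 M, and Q = [Zn²⁺]·P(H₂) / [H⁺]^2 = 2.07 × 10^8.
E = E° − (0.0592/2) log Q = 0.76 − (0.0592/2)(8.317) = 0.514 V.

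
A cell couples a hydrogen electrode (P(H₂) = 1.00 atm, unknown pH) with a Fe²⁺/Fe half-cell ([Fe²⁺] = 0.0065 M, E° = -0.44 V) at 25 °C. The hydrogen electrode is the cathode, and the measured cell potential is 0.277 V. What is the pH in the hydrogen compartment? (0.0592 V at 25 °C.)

E°_cell = 0.44 V and n = 2.
log Q = n(E° − E)/0.0592 = 2×(0.44 − 0.277)/0.0592 = 5.507.
With Q = [Fe²⁺]·P(H₂) / [H⁺]^2, solving for [H⁺] gives log[H⁺] = -3.847, so pH = 3.85.

pH = 3.85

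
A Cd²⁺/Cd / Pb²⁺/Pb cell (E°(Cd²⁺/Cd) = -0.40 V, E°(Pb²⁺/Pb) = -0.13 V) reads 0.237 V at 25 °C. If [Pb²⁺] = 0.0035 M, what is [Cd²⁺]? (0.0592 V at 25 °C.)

0.046 M

From the Nernst equation, log Q = n(E° − E)/0.0592 = 2(0.27 − 0.237)/0.0592 = 1.115, so Q = 13.0.
With Q = [Cd²⁺]/[Pb²⁺] and the known concentrations, [Cd²⁺] in the numerator gives [Cd²⁺] = 0.046 M.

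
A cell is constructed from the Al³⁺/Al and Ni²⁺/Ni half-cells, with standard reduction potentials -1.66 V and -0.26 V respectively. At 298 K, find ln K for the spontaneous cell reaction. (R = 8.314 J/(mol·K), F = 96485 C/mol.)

E°_cell = -0.26 − (-1.66) = 1.40 V, with n = 6 electrons transferred.
At equilibrium E = 0, so the Nernst equation gives ln K = nFE°/RT = (6)(96485)(1.40)/((8.314)(298)) = 327.12.

ln K = 327.1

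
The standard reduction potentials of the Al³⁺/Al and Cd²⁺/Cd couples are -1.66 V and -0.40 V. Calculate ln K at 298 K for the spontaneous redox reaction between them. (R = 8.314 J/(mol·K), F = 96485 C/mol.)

E°_cell = -0.40 − (-1.66) = 1.26 V, with n = 6 electrons transferred.
At equilibrium E = 0, so the Nernst equation gives ln K = nFE°/RT = (6)(96485)(1.26)/((8.314)(298)) = 294.41.

ln K = 294.4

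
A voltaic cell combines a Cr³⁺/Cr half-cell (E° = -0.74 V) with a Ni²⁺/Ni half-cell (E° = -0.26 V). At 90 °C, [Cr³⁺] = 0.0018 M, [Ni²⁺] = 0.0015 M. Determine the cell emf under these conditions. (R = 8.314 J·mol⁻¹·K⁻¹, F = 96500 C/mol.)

0.444 V

The Ni²⁺/Ni couple has the higher reduction potential and acts as the cathode, so E°_cell = -0.26 − (-0.74) = 0.48 V.
Balancing electrons gives n = 6; the reaction quotient is Q = [Cr³⁺]^2/[Ni²⁺]^3 = 960.
E = E° − (RT/nF) ln Q = 0.48 − (8.314×363)/(6×96500) × (6.867) = 0.480 − 0.036 = 0.444 V.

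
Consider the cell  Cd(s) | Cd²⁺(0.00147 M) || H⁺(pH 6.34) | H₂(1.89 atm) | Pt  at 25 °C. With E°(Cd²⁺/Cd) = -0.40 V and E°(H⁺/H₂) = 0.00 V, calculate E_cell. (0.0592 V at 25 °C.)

The hydrogen couple is the cathode, so E°_cell = 0.40 V; n = 2.
[H⁺] = 10^(−6.34) = 4.6 × 10^-7 M, and Q = [Cd²⁺]·P(H₂) / [H⁺]^2 = 1.33 × 10^10.
E = E° − (0.0592/2) log Q = 0.40 − (0.0592/2)(10.124) = 0.100 V.

0.10 V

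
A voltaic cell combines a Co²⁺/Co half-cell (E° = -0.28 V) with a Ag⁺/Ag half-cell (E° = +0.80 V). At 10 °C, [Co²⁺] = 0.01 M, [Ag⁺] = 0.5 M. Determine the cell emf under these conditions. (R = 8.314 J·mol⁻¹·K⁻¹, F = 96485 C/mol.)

The Ag⁺/Ag couple has the higher reduction potential and acts as the cathode, so E°_cell = +0.80 − (-0.28) = 1.08 V.
Balancing electrons gives n = 2; the reaction quotient is Q = [Co²⁺]/[Ag⁺]^2 = 0.0400.
E = E° − (RT/nF) ln Q = 1.08 − (8.314×283)/(2×96485) × (-3.219) = 1.080 + 0.039 = 1.119 V.

1.12 V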